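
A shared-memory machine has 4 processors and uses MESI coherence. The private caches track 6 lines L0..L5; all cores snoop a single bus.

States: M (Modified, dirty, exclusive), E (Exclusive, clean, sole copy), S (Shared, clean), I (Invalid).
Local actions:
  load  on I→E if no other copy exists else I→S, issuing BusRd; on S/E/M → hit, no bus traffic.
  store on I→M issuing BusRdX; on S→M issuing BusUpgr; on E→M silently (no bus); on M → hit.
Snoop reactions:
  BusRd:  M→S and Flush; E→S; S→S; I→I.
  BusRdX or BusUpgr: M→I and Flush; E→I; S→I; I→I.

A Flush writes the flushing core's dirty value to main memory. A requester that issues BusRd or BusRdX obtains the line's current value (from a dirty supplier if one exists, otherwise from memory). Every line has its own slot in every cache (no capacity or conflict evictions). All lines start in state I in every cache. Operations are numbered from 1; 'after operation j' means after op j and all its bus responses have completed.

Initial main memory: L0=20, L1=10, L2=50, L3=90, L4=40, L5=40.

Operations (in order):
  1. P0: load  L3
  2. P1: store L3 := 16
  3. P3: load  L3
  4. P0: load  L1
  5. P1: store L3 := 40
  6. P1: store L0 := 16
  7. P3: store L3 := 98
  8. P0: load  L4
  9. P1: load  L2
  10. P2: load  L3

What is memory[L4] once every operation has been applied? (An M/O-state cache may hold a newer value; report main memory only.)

memory[L4] = 40

1. P0: load  L3  bus=[BusRd]  L3: P0=E P1=I P2=I P3=I  mem[L3]=90
2. P1: store L3 := 16  bus=[BusRdX]  L3: P0=I P1=M P2=I P3=I  mem[L3]=90
3. P3: load  L3  bus=[BusRd,Flush]  L3: P0=I P1=S P2=I P3=S  mem[L3]=16
4. P0: load  L1  bus=[BusRd]  L1: P0=E P1=I P2=I P3=I  mem[L1]=10
5. P1: store L3 := 40  bus=[BusUpgr]  L3: P0=I P1=M P2=I P3=I  mem[L3]=16
6. P1: store L0 := 16  bus=[BusRdX]  L0: P0=I P1=M P2=I P3=I  mem[L0]=20
7. P3: store L3 := 98  bus=[BusRdX,Flush]  L3: P0=I P1=I P2=I P3=M  mem[L3]=40
8. P0: load  L4  bus=[BusRd]  L4: P0=E P1=I P2=I P3=I  mem[L4]=40
9. P1: load  L2  bus=[BusRd]  L2: P0=I P1=E P2=I P3=I  mem[L2]=50
10. P2: load  L3  bus=[BusRd,Flush]  L3: P0=I P1=I P2=S P3=S  mem[L3]=98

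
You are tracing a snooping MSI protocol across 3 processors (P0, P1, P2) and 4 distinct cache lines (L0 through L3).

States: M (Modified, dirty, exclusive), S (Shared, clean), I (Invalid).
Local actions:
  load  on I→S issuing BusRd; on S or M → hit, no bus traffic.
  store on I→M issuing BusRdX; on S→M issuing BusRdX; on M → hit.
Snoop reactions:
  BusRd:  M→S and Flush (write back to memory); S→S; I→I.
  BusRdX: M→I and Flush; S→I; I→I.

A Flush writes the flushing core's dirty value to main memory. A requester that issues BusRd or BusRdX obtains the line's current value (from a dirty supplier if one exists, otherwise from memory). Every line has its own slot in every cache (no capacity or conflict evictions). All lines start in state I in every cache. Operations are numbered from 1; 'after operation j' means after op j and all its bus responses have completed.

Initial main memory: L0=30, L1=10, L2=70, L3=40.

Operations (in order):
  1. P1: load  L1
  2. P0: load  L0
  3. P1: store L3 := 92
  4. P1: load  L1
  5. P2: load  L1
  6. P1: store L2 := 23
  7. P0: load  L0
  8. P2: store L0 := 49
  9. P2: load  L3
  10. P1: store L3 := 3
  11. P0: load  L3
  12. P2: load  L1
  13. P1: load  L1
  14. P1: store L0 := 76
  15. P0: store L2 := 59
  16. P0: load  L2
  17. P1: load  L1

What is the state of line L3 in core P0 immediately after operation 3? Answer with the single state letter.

state = I

[1] P1: load  L1 | P0:I, P1:S(10), P2:I | bus: BusRd
[2] P0: load  L0 | P0:S(30), P1:I, P2:I | bus: BusRd
[3] P1: store L3 := 92 | P0:I, P1:M(92), P2:I | bus: BusRdX
[4] P1: load  L1 | P0:I, P1:S(10), P2:I | bus: none
[5] P2: load  L1 | P0:I, P1:S(10), P2:S(10) | bus: BusRd
[6] P1: store L2 := 23 | P0:I, P1:M(23), P2:I | bus: BusRdX
[7] P0: load  L0 | P0:S(30), P1:I, P2:I | bus: none
[8] P2: store L0 := 49 | P0:I, P1:I, P2:M(49) | bus: BusRdX
[9] P2: load  L3 | P0:I, P1:S(92), P2:S(92) | bus: BusRd,Flush
[10] P1: store L3 := 3 | P0:I, P1:M(3), P2:I | bus: BusRdX
[11] P0: load  L3 | P0:S(3), P1:S(3), P2:I | bus: BusRd,Flush
[12] P2: load  L1 | P0:I, P1:S(10), P2:S(10) | bus: none
[13] P1: load  L1 | P0:I, P1:S(10), P2:S(10) | bus: none
[14] P1: store L0 := 76 | P0:I, P1:M(76), P2:I | bus: BusRdX,Flush
[15] P0: store L2 := 59 | P0:M(59), P1:I, P2:I | bus: BusRdX,Flush
[16] P0: load  L2 | P0:M(59), P1:I, P2:I | bus: none
[17] P1: load  L1 | P0:I, P1:S(10), P2:S(10) | bus: none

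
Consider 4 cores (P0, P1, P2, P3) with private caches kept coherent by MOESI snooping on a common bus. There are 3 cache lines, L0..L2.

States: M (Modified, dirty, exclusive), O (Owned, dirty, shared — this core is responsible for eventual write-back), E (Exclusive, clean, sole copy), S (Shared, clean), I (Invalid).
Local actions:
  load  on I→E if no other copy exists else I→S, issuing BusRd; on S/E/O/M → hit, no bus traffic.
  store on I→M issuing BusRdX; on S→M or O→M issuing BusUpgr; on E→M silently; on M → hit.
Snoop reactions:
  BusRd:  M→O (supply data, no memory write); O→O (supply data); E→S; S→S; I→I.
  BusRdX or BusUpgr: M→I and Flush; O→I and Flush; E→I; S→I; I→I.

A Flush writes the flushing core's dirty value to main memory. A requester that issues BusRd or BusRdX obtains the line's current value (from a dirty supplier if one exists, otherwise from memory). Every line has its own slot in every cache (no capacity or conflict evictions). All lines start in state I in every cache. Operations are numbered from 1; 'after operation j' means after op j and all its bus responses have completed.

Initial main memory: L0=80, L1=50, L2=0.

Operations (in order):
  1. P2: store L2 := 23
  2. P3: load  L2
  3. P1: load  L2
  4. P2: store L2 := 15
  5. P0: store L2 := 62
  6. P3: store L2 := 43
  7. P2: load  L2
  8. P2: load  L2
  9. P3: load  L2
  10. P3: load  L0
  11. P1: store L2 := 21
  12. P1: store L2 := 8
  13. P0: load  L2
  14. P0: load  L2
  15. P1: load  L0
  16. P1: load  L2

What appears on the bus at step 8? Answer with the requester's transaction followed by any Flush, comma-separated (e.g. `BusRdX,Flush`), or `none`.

step 1: P2: store L2 := 23  ⟶  IIMI  (L2)  txn=BusRdX  M[L2]=0
step 2: P3: load  L2  ⟶  IIOS  (L2)  txn=BusRd  M[L2]=0
step 3: P1: load  L2  ⟶  ISOS  (L2)  txn=BusRd  M[L2]=0
step 4: P2: store L2 := 15  ⟶  IIMI  (L2)  txn=BusUpgr  M[L2]=0
step 5: P0: store L2 := 62  ⟶  MIII  (L2)  txn=BusRdX+Flush  M[L2]=15
step 6: P3: store L2 := 43  ⟶  IIIM  (L2)  txn=BusRdX+Flush  M[L2]=62
step 7: P2: load  L2  ⟶  IISO  (L2)  txn=BusRd  M[L2]=62
step 8: P2: load  L2  ⟶  IISO  (L2)  txn=∅  M[L2]=62
step 9: P3: load  L2  ⟶  IISO  (L2)  txn=∅  M[L2]=62
step 10: P3: load  L0  ⟶  IIIE  (L0)  txn=BusRd  M[L0]=80
step 11: P1: store L2 := 21  ⟶  IMII  (L2)  txn=BusRdX+Flush  M[L2]=43
step 12: P1: store L2 := 8  ⟶  IMII  (L2)  txn=∅  M[L2]=43
step 13: P0: load  L2  ⟶  SOII  (L2)  txn=BusRd  M[L2]=43
step 14: P0: load  L2  ⟶  SOII  (L2)  txn=∅  M[L2]=43
step 15: P1: load  L0  ⟶  ISIS  (L0)  txn=BusRd  M[L0]=80
step 16: P1: load  L2  ⟶  SOII  (L2)  txn=∅  M[L2]=43

bus = none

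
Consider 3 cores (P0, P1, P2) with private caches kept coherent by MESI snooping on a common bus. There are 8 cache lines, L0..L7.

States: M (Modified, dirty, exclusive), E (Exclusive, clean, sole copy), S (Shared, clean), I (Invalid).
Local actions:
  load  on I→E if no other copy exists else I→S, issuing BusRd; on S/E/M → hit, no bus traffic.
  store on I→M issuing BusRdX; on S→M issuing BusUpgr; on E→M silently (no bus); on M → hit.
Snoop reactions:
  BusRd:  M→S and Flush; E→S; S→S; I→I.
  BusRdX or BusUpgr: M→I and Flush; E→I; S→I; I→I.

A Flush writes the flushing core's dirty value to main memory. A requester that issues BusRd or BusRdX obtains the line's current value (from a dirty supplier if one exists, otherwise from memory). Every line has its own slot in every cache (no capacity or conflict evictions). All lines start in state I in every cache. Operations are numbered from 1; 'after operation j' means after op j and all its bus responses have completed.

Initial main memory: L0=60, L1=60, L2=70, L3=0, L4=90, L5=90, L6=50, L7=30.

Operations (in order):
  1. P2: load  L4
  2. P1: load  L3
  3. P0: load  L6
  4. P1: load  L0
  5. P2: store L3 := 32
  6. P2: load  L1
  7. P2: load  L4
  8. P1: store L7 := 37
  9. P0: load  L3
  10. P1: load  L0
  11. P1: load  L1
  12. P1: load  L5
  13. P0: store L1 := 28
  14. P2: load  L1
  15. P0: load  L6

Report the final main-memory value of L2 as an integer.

[1] P2: load  L4 | P0:I, P1:I, P2:E(90) | bus: BusRd
[2] P1: load  L3 | P0:I, P1:E(0), P2:I | bus: BusRd
[3] P0: load  L6 | P0:E(50), P1:I, P2:I | bus: BusRd
[4] P1: load  L0 | P0:I, P1:E(60), P2:I | bus: BusRd
[5] P2: store L3 := 32 | P0:I, P1:I, P2:M(32) | bus: BusRdX
[6] P2: load  L1 | P0:I, P1:I, P2:E(60) | bus: BusRd
[7] P2: load  L4 | P0:I, P1:I, P2:E(90) | bus: none
[8] P1: store L7 := 37 | P0:I, P1:M(37), P2:I | bus: BusRdX
[9] P0: load  L3 | P0:S(32), P1:I, P2:S(32) | bus: BusRd,Flush
[10] P1: load  L0 | P0:I, P1:E(60), P2:I | bus: none
[11] P1: load  L1 | P0:I, P1:S(60), P2:S(60) | bus: BusRd
[12] P1: load  L5 | P0:I, P1:E(90), P2:I | bus: BusRd
[13] P0: store L1 := 28 | P0:M(28), P1:I, P2:I | bus: BusRdX
[14] P2: load  L1 | P0:S(28), P1:I, P2:S(28) | bus: BusRd,Flush
[15] P0: load  L6 | P0:E(50), P1:I, P2:I | bus: none

memory[L2] = 70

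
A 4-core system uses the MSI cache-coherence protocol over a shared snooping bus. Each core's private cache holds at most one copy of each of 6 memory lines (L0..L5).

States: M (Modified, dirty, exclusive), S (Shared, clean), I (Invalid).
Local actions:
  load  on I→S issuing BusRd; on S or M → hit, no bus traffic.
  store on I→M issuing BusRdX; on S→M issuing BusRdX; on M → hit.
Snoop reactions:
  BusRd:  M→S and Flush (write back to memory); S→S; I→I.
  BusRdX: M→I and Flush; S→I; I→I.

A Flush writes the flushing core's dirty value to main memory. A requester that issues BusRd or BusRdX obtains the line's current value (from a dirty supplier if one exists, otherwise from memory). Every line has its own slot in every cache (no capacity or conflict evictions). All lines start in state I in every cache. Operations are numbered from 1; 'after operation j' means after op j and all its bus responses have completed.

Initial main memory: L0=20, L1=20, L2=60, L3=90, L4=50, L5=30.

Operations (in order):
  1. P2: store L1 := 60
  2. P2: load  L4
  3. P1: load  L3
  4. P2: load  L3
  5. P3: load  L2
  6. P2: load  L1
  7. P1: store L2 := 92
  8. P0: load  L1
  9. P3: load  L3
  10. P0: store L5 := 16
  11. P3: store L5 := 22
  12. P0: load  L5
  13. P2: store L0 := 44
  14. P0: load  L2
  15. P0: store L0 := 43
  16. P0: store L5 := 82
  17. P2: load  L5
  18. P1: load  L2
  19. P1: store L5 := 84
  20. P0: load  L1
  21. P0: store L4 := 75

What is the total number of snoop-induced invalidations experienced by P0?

1. P2: store L1 := 60  bus=[BusRdX]  L1: P0=I P1=I P2=M P3=I  mem[L1]=20
2. P2: load  L4  bus=[BusRd]  L4: P0=I P1=I P2=S P3=I  mem[L4]=50
3. P1: load  L3  bus=[BusRd]  L3: P0=I P1=S P2=I P3=I  mem[L3]=90
4. P2: load  L3  bus=[BusRd]  L3: P0=I P1=S P2=S P3=I  mem[L3]=90
5. P3: load  L2  bus=[BusRd]  L2: P0=I P1=I P2=I P3=S  mem[L2]=60
6. P2: load  L1  bus=[-]  L1: P0=I P1=I P2=M P3=I  mem[L1]=20
7. P1: store L2 := 92  bus=[BusRdX]  L2: P0=I P1=M P2=I P3=I  mem[L2]=60
8. P0: load  L1  bus=[BusRd,Flush]  L1: P0=S P1=I P2=S P3=I  mem[L1]=60
9. P3: load  L3  bus=[BusRd]  L3: P0=I P1=S P2=S P3=S  mem[L3]=90
10. P0: store L5 := 16  bus=[BusRdX]  L5: P0=M P1=I P2=I P3=I  mem[L5]=30
11. P3: store L5 := 22  bus=[BusRdX,Flush]  L5: P0=I P1=I P2=I P3=M  mem[L5]=16
12. P0: load  L5  bus=[BusRd,Flush]  L5: P0=S P1=I P2=I P3=S  mem[L5]=22
13. P2: store L0 := 44  bus=[BusRdX]  L0: P0=I P1=I P2=M P3=I  mem[L0]=20
14. P0: load  L2  bus=[BusRd,Flush]  L2: P0=S P1=S P2=I P3=I  mem[L2]=92
15. P0: store L0 := 43  bus=[BusRdX,Flush]  L0: P0=M P1=I P2=I P3=I  mem[L0]=44
16. P0: store L5 := 82  bus=[BusRdX]  L5: P0=M P1=I P2=I P3=I  mem[L5]=22
17. P2: load  L5  bus=[BusRd,Flush]  L5: P0=S P1=I P2=S P3=I  mem[L5]=82
18. P1: load  L2  bus=[-]  L2: P0=S P1=S P2=I P3=I  mem[L2]=92
19. P1: store L5 := 84  bus=[BusRdX]  L5: P0=I P1=M P2=I P3=I  mem[L5]=82
20. P0: load  L1  bus=[-]  L1: P0=S P1=I P2=S P3=I  mem[L1]=60
21. P0: store L4 := 75  bus=[BusRdX]  L4: P0=M P1=I P2=I P3=I  mem[L4]=50

invalidations = 2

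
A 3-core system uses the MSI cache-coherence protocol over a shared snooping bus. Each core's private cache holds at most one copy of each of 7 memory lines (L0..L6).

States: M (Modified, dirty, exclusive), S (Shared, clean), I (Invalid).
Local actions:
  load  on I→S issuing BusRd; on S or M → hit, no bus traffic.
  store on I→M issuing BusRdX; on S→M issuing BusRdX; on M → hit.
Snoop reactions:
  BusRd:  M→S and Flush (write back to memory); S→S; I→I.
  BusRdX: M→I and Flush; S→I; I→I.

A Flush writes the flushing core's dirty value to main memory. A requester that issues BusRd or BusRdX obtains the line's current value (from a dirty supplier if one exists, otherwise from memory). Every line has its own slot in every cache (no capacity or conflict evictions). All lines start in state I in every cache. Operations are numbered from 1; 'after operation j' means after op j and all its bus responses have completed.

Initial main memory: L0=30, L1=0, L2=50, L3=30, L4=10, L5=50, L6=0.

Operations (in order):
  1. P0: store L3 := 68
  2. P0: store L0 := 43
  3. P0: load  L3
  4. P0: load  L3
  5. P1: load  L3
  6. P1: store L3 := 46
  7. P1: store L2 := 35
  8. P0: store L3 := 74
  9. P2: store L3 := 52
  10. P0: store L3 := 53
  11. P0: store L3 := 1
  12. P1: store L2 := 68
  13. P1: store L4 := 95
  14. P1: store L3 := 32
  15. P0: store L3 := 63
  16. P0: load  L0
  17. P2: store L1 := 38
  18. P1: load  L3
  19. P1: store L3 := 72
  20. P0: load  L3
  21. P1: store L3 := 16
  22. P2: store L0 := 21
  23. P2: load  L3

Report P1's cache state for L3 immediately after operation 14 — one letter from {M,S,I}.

state = M

step 1: P0: store L3 := 68  ⟶  MII  (L3)  txn=BusRdX  M[L3]=30
step 2: P0: store L0 := 43  ⟶  MII  (L0)  txn=BusRdX  M[L0]=30
step 3: P0: load  L3  ⟶  MII  (L3)  txn=∅  M[L3]=30
step 4: P0: load  L3  ⟶  MII  (L3)  txn=∅  M[L3]=30
step 5: P1: load  L3  ⟶  SSI  (L3)  txn=BusRd+Flush  M[L3]=68
step 6: P1: store L3 := 46  ⟶  IMI  (L3)  txn=BusRdX  M[L3]=68
step 7: P1: store L2 := 35  ⟶  IMI  (L2)  txn=BusRdX  M[L2]=50
step 8: P0: store L3 := 74  ⟶  MII  (L3)  txn=BusRdX+Flush  M[L3]=46
step 9: P2: store L3 := 52  ⟶  IIM  (L3)  txn=BusRdX+Flush  M[L3]=74
step 10: P0: store L3 := 53  ⟶  MII  (L3)  txn=BusRdX+Flush  M[L3]=52
step 11: P0: store L3 := 1  ⟶  MII  (L3)  txn=∅  M[L3]=52
step 12: P1: store L2 := 68  ⟶  IMI  (L2)  txn=∅  M[L2]=50
step 13: P1: store L4 := 95  ⟶  IMI  (L4)  txn=BusRdX  M[L4]=10
step 14: P1: store L3 := 32  ⟶  IMI  (L3)  txn=BusRdX+Flush  M[L3]=1
step 15: P0: store L3 := 63  ⟶  MII  (L3)  txn=BusRdX+Flush  M[L3]=32
step 16: P0: load  L0  ⟶  MII  (L0)  txn=∅  M[L0]=30
step 17: P2: store L1 := 38  ⟶  IIM  (L1)  txn=BusRdX  M[L1]=0
step 18: P1: load  L3  ⟶  SSI  (L3)  txn=BusRd+Flush  M[L3]=63
step 19: P1: store L3 := 72  ⟶  IMI  (L3)  txn=BusRdX  M[L3]=63
step 20: P0: load  L3  ⟶  SSI  (L3)  txn=BusRd+Flush  M[L3]=72
step 21: P1: store L3 := 16  ⟶  IMI  (L3)  txn=BusRdX  M[L3]=72
step 22: P2: store L0 := 21  ⟶  IIM  (L0)  txn=BusRdX+Flush  M[L0]=43
step 23: P2: load  L3  ⟶  ISS  (L3)  txn=BusRd+Flush  M[L3]=16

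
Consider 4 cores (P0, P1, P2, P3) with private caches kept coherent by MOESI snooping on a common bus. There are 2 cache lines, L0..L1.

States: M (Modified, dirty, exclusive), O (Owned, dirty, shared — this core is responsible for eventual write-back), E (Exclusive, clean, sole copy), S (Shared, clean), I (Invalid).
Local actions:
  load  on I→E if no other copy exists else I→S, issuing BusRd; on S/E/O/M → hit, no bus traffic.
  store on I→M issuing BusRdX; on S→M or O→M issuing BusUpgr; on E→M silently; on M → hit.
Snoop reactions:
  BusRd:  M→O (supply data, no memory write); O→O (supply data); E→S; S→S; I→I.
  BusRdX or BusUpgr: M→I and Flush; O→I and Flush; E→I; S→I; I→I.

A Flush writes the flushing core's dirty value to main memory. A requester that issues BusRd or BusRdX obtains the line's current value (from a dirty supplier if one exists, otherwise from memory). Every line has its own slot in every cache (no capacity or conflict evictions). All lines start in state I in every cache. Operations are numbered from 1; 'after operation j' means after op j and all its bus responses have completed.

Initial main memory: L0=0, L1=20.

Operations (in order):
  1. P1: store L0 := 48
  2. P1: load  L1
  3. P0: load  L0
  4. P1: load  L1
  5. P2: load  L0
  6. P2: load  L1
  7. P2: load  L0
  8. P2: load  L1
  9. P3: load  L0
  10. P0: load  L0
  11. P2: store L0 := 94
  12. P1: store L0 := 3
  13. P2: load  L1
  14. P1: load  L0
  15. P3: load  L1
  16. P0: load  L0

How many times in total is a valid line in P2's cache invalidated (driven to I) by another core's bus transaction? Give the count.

invalidations = 1

  op1 P1: store L0 := 48 → I/M/I/I on L0; bus BusRdX; mem=0
  op2 P1: load  L1 → I/E/I/I on L1; bus BusRd; mem=20
  op3 P0: load  L0 → S/O/I/I on L0; bus BusRd; mem=0
  op4 P1: load  L1 → I/E/I/I on L1; bus (none); mem=20
  op5 P2: load  L0 → S/O/S/I on L0; bus BusRd; mem=0
  op6 P2: load  L1 → I/S/S/I on L1; bus BusRd; mem=20
  op7 P2: load  L0 → S/O/S/I on L0; bus (none); mem=0
  op8 P2: load  L1 → I/S/S/I on L1; bus (none); mem=20
  op9 P3: load  L0 → S/O/S/S on L0; bus BusRd; mem=0
  op10 P0: load  L0 → S/O/S/S on L0; bus (none); mem=0
  op11 P2: store L0 := 94 → I/I/M/I on L0; bus BusUpgr Flush; mem=48
  op12 P1: store L0 := 3 → I/M/I/I on L0; bus BusRdX Flush; mem=94
  op13 P2: load  L1 → I/S/S/I on L1; bus (none); mem=20
  op14 P1: load  L0 → I/M/I/I on L0; bus (none); mem=94
  op15 P3: load  L1 → I/S/S/S on L1; bus BusRd; mem=20
  op16 P0: load  L0 → S/O/I/I on L0; bus BusRd; mem=94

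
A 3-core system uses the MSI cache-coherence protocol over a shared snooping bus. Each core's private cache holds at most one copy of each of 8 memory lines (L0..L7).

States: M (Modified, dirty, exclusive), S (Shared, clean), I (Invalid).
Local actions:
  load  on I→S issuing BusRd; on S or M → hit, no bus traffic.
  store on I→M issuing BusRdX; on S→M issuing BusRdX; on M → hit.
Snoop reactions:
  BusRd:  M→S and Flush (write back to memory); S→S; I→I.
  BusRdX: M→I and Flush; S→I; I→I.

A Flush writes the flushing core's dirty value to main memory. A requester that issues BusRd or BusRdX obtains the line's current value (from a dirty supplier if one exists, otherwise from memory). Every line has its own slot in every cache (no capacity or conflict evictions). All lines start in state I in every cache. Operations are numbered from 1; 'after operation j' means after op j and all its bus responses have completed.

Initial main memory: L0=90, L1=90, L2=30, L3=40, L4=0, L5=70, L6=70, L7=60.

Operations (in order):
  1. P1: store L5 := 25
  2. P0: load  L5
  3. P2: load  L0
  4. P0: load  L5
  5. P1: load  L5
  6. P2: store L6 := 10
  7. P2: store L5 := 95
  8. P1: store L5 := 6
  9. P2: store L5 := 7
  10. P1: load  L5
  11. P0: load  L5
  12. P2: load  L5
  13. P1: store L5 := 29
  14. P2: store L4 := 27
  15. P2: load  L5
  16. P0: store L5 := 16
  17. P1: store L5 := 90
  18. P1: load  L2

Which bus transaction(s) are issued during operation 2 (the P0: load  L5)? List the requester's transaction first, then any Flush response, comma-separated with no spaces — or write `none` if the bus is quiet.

bus = BusRd,Flush

  op1 P1: store L5 := 25 → I/M/I on L5; bus BusRdX; mem=70
  op2 P0: load  L5 → S/S/I on L5; bus BusRd Flush; mem=25
  op3 P2: load  L0 → I/I/S on L0; bus BusRd; mem=90
  op4 P0: load  L5 → S/S/I on L5; bus (none); mem=25
  op5 P1: load  L5 → S/S/I on L5; bus (none); mem=25
  op6 P2: store L6 := 10 → I/I/M on L6; bus BusRdX; mem=70
  op7 P2: store L5 := 95 → I/I/M on L5; bus BusRdX; mem=25
  op8 P1: store L5 := 6 → I/M/I on L5; bus BusRdX Flush; mem=95
  op9 P2: store L5 := 7 → I/I/M on L5; bus BusRdX Flush; mem=6
  op10 P1: load  L5 → I/S/S on L5; bus BusRd Flush; mem=7
  op11 P0: load  L5 → S/S/S on L5; bus BusRd; mem=7
  op12 P2: load  L5 → S/S/S on L5; bus (none); mem=7
  op13 P1: store L5 := 29 → I/M/I on L5; bus BusRdX; mem=7
  op14 P2: store L4 := 27 → I/I/M on L4; bus BusRdX; mem=0
  op15 P2: load  L5 → I/S/S on L5; bus BusRd Flush; mem=29
  op16 P0: store L5 := 16 → M/I/I on L5; bus BusRdX; mem=29
  op17 P1: store L5 := 90 → I/M/I on L5; bus BusRdX Flush; mem=16
  op18 P1: load  L2 → I/S/I on L2; bus BusRd; mem=30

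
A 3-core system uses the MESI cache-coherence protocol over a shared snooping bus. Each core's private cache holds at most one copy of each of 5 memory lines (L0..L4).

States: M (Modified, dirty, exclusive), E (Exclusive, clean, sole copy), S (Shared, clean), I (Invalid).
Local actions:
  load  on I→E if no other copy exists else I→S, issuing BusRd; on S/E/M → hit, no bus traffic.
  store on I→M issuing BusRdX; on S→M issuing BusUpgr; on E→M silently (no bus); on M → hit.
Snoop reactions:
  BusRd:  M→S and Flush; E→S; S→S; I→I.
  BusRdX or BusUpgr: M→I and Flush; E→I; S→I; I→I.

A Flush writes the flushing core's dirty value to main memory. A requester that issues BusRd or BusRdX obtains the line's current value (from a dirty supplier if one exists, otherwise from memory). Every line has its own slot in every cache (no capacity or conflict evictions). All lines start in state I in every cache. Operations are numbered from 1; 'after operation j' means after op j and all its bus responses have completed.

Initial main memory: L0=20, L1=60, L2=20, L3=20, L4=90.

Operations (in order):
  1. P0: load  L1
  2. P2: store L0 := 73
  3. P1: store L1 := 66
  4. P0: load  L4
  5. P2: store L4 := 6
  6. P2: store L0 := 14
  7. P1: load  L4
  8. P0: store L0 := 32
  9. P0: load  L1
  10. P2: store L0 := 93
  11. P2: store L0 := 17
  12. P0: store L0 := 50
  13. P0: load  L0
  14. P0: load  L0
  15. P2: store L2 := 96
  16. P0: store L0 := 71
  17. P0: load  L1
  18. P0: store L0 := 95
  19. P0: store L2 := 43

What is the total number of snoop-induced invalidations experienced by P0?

invalidations = 3

step 1: P0: load  L1  ⟶  EII  (L1)  txn=BusRd  M[L1]=60
step 2: P2: store L0 := 73  ⟶  IIM  (L0)  txn=BusRdX  M[L0]=20
step 3: P1: store L1 := 66  ⟶  IMI  (L1)  txn=BusRdX  M[L1]=60
step 4: P0: load  L4  ⟶  EII  (L4)  txn=BusRd  M[L4]=90
step 5: P2: store L4 := 6  ⟶  IIM  (L4)  txn=BusRdX  M[L4]=90
step 6: P2: store L0 := 14  ⟶  IIM  (L0)  txn=∅  M[L0]=20
step 7: P1: load  L4  ⟶  ISS  (L4)  txn=BusRd+Flush  M[L4]=6
step 8: P0: store L0 := 32  ⟶  MII  (L0)  txn=BusRdX+Flush  M[L0]=14
step 9: P0: load  L1  ⟶  SSI  (L1)  txn=BusRd+Flush  M[L1]=66
step 10: P2: store L0 := 93  ⟶  IIM  (L0)  txn=BusRdX+Flush  M[L0]=32
step 11: P2: store L0 := 17  ⟶  IIM  (L0)  txn=∅  M[L0]=32
step 12: P0: store L0 := 50  ⟶  MII  (L0)  txn=BusRdX+Flush  M[L0]=17
step 13: P0: load  L0  ⟶  MII  (L0)  txn=∅  M[L0]=17
step 14: P0: load  L0  ⟶  MII  (L0)  txn=∅  M[L0]=17
step 15: P2: store L2 := 96  ⟶  IIM  (L2)  txn=BusRdX  M[L2]=20
step 16: P0: store L0 := 71  ⟶  MII  (L0)  txn=∅  M[L0]=17
step 17: P0: load  L1  ⟶  SSI  (L1)  txn=∅  M[L1]=66
step 18: P0: store L0 := 95  ⟶  MII  (L0)  txn=∅  M[L0]=17
step 19: P0: store L2 := 43  ⟶  MII  (L2)  txn=BusRdX+Flush  M[L2]=96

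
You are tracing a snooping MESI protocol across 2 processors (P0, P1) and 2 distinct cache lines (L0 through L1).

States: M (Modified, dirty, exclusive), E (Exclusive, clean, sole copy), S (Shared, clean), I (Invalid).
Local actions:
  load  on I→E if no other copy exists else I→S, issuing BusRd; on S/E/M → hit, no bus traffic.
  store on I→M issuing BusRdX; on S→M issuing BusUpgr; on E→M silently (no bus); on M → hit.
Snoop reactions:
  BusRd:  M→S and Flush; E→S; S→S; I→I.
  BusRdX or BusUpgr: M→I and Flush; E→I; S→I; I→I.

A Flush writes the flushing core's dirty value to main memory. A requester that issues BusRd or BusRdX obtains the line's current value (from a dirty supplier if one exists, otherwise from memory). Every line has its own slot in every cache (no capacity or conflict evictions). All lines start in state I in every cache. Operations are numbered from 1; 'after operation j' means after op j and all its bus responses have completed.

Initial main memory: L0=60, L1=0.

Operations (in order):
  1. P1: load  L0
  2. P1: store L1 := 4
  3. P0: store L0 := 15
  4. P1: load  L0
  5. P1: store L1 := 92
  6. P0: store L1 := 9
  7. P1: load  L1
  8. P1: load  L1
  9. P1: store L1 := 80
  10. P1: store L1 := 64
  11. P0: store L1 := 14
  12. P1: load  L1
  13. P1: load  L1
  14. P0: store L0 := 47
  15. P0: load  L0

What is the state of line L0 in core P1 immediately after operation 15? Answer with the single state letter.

[1] P1: load  L0 | P0:I, P1:E(60) | bus: BusRd
[2] P1: store L1 := 4 | P0:I, P1:M(4) | bus: BusRdX
[3] P0: store L0 := 15 | P0:M(15), P1:I | bus: BusRdX
[4] P1: load  L0 | P0:S(15), P1:S(15) | bus: BusRd,Flush
[5] P1: store L1 := 92 | P0:I, P1:M(92) | bus: none
[6] P0: store L1 := 9 | P0:M(9), P1:I | bus: BusRdX,Flush
[7] P1: load  L1 | P0:S(9), P1:S(9) | bus: BusRd,Flush
[8] P1: load  L1 | P0:S(9), P1:S(9) | bus: none
[9] P1: store L1 := 80 | P0:I, P1:M(80) | bus: BusUpgr
[10] P1: store L1 := 64 | P0:I, P1:M(64) | bus: none
[11] P0: store L1 := 14 | P0:M(14), P1:I | bus: BusRdX,Flush
[12] P1: load  L1 | P0:S(14), P1:S(14) | bus: BusRd,Flush
[13] P1: load  L1 | P0:S(14), P1:S(14) | bus: none
[14] P0: store L0 := 47 | P0:M(47), P1:I | bus: BusUpgr
[15] P0: load  L0 | P0:M(47), P1:I | bus: none

state = I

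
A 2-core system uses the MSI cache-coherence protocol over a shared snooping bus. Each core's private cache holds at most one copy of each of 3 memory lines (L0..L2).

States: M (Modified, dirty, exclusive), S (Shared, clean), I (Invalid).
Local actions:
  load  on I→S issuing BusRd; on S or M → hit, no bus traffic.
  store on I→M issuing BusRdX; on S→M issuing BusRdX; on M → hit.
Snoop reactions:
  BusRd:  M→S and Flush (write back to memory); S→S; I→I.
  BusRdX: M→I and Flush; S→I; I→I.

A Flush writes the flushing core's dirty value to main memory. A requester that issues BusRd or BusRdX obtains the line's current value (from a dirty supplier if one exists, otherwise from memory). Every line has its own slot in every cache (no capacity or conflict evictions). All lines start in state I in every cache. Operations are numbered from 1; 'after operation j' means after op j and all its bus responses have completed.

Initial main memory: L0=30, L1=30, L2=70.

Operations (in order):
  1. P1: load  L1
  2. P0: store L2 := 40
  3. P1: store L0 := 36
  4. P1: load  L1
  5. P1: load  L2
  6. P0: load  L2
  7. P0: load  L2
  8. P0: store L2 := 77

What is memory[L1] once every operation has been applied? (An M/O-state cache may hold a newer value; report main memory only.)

step 1: P1: load  L1  ⟶  IS  (L1)  txn=BusRd  M[L1]=30
step 2: P0: store L2 := 40  ⟶  MI  (L2)  txn=BusRdX  M[L2]=70
step 3: P1: store L0 := 36  ⟶  IM  (L0)  txn=BusRdX  M[L0]=30
step 4: P1: load  L1  ⟶  IS  (L1)  txn=∅  M[L1]=30
step 5: P1: load  L2  ⟶  SS  (L2)  txn=BusRd+Flush  M[L2]=40
step 6: P0: load  L2  ⟶  SS  (L2)  txn=∅  M[L2]=40
step 7: P0: load  L2  ⟶  SS  (L2)  txn=∅  M[L2]=40
step 8: P0: store L2 := 77  ⟶  MI  (L2)  txn=BusRdX  M[L2]=40

memory[L1] = 30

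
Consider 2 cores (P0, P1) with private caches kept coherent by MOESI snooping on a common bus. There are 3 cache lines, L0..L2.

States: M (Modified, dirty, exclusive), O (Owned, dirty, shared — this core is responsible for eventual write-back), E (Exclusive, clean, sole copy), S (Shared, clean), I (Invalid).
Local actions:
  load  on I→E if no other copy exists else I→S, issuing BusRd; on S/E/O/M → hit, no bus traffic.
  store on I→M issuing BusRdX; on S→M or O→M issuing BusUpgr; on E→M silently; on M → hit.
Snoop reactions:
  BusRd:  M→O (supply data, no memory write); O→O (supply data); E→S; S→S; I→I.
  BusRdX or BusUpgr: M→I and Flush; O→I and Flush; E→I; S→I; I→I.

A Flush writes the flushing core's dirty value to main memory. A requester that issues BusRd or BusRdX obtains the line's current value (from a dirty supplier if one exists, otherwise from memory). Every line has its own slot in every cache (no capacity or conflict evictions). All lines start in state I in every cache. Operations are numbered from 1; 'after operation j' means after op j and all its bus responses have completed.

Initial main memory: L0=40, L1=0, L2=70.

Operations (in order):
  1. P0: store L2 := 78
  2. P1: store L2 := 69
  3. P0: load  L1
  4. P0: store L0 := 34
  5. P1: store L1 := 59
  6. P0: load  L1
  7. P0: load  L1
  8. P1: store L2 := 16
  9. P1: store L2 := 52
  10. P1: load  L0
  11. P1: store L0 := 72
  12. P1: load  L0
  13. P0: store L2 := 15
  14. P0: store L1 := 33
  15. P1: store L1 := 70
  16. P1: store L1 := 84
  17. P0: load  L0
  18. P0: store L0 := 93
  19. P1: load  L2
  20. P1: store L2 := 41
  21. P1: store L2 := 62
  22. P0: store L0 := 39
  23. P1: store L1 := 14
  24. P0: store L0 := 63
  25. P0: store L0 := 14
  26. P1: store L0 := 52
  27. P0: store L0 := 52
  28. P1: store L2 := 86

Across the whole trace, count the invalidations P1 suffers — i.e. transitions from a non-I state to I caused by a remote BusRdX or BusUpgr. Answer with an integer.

  op1 P0: store L2 := 78 → M/I on L2; bus BusRdX; mem=70
  op2 P1: store L2 := 69 → I/M on L2; bus BusRdX Flush; mem=78
  op3 P0: load  L1 → E/I on L1; bus BusRd; mem=0
  op4 P0: store L0 := 34 → M/I on L0; bus BusRdX; mem=40
  op5 P1: store L1 := 59 → I/M on L1; bus BusRdX; mem=0
  op6 P0: load  L1 → S/O on L1; bus BusRd; mem=0
  op7 P0: load  L1 → S/O on L1; bus (none); mem=0
  op8 P1: store L2 := 16 → I/M on L2; bus (none); mem=78
  op9 P1: store L2 := 52 → I/M on L2; bus (none); mem=78
  op10 P1: load  L0 → O/S on L0; bus BusRd; mem=40
  op11 P1: store L0 := 72 → I/M on L0; bus BusUpgr Flush; mem=34
  op12 P1: load  L0 → I/M on L0; bus (none); mem=34
  op13 P0: store L2 := 15 → M/I on L2; bus BusRdX Flush; mem=52
  op14 P0: store L1 := 33 → M/I on L1; bus BusUpgr Flush; mem=59
  op15 P1: store L1 := 70 → I/M on L1; bus BusRdX Flush; mem=33
  op16 P1: store L1 := 84 → I/M on L1; bus (none); mem=33
  op17 P0: load  L0 → S/O on L0; bus BusRd; mem=34
  op18 P0: store L0 := 93 → M/I on L0; bus BusUpgr Flush; mem=72
  op19 P1: load  L2 → O/S on L2; bus BusRd; mem=52
  op20 P1: store L2 := 41 → I/M on L2; bus BusUpgr Flush; mem=15
  op21 P1: store L2 := 62 → I/M on L2; bus (none); mem=15
  op22 P0: store L0 := 39 → M/I on L0; bus (none); mem=72
  op23 P1: store L1 := 14 → I/M on L1; bus (none); mem=33
  op24 P0: store L0 := 63 → M/I on L0; bus (none); mem=72
  op25 P0: store L0 := 14 → M/I on L0; bus (none); mem=72
  op26 P1: store L0 := 52 → I/M on L0; bus BusRdX Flush; mem=14
  op27 P0: store L0 := 52 → M/I on L0; bus BusRdX Flush; mem=52
  op28 P1: store L2 := 86 → I/M on L2; bus (none); mem=15

invalidations = 4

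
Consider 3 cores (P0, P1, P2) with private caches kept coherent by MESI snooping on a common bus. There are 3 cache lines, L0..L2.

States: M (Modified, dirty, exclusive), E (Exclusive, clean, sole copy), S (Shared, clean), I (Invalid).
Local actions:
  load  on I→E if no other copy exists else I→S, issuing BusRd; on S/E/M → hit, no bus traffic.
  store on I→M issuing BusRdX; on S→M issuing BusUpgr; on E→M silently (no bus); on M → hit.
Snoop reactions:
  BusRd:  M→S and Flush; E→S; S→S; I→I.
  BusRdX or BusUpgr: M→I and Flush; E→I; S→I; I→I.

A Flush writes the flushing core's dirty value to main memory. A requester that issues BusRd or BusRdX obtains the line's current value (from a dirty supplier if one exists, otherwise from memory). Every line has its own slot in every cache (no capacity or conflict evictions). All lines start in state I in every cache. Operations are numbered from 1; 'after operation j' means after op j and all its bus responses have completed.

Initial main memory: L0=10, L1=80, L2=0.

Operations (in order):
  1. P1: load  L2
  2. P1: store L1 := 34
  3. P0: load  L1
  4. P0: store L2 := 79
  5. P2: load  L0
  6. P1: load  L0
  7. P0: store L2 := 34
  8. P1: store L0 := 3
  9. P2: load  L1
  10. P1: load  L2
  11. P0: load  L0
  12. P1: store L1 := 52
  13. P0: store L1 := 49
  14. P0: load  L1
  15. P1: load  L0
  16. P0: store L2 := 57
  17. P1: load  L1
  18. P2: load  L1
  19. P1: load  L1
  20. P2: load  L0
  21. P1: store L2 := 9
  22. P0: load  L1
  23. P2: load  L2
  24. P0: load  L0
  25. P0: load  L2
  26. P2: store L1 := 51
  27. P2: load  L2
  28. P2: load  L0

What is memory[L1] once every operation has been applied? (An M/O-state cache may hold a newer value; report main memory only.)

[1] P1: load  L2 | P0:I, P1:E(0), P2:I | bus: BusRd
[2] P1: store L1 := 34 | P0:I, P1:M(34), P2:I | bus: BusRdX
[3] P0: load  L1 | P0:S(34), P1:S(34), P2:I | bus: BusRd,Flush
[4] P0: store L2 := 79 | P0:M(79), P1:I, P2:I | bus: BusRdX
[5] P2: load  L0 | P0:I, P1:I, P2:E(10) | bus: BusRd
[6] P1: load  L0 | P0:I, P1:S(10), P2:S(10) | bus: BusRd
[7] P0: store L2 := 34 | P0:M(34), P1:I, P2:I | bus: none
[8] P1: store L0 := 3 | P0:I, P1:M(3), P2:I | bus: BusUpgr
[9] P2: load  L1 | P0:S(34), P1:S(34), P2:S(34) | bus: BusRd
[10] P1: load  L2 | P0:S(34), P1:S(34), P2:I | bus: BusRd,Flush
[11] P0: load  L0 | P0:S(3), P1:S(3), P2:I | bus: BusRd,Flush
[12] P1: store L1 := 52 | P0:I, P1:M(52), P2:I | bus: BusUpgr
[13] P0: store L1 := 49 | P0:M(49), P1:I, P2:I | bus: BusRdX,Flush
[14] P0: load  L1 | P0:M(49), P1:I, P2:I | bus: none
[15] P1: load  L0 | P0:S(3), P1:S(3), P2:I | bus: none
[16] P0: store L2 := 57 | P0:M(57), P1:I, P2:I | bus: BusUpgr
[17] P1: load  L1 | P0:S(49), P1:S(49), P2:I | bus: BusRd,Flush
[18] P2: load  L1 | P0:S(49), P1:S(49), P2:S(49) | bus: BusRd
[19] P1: load  L1 | P0:S(49), P1:S(49), P2:S(49) | bus: none
[20] P2: load  L0 | P0:S(3), P1:S(3), P2:S(3) | bus: BusRd
[21] P1: store L2 := 9 | P0:I, P1:M(9), P2:I | bus: BusRdX,Flush
[22] P0: load  L1 | P0:S(49), P1:S(49), P2:S(49) | bus: none
[23] P2: load  L2 | P0:I, P1:S(9), P2:S(9) | bus: BusRd,Flush
[24] P0: load  L0 | P0:S(3), P1:S(3), P2:S(3) | bus: none
[25] P0: load  L2 | P0:S(9), P1:S(9), P2:S(9) | bus: BusRd
[26] P2: store L1 := 51 | P0:I, P1:I, P2:M(51) | bus: BusUpgr
[27] P2: load  L2 | P0:S(9), P1:S(9), P2:S(9) | bus: none
[28] P2: load  L0 | P0:S(3), P1:S(3), P2:S(3) | bus: none

memory[L1] = 49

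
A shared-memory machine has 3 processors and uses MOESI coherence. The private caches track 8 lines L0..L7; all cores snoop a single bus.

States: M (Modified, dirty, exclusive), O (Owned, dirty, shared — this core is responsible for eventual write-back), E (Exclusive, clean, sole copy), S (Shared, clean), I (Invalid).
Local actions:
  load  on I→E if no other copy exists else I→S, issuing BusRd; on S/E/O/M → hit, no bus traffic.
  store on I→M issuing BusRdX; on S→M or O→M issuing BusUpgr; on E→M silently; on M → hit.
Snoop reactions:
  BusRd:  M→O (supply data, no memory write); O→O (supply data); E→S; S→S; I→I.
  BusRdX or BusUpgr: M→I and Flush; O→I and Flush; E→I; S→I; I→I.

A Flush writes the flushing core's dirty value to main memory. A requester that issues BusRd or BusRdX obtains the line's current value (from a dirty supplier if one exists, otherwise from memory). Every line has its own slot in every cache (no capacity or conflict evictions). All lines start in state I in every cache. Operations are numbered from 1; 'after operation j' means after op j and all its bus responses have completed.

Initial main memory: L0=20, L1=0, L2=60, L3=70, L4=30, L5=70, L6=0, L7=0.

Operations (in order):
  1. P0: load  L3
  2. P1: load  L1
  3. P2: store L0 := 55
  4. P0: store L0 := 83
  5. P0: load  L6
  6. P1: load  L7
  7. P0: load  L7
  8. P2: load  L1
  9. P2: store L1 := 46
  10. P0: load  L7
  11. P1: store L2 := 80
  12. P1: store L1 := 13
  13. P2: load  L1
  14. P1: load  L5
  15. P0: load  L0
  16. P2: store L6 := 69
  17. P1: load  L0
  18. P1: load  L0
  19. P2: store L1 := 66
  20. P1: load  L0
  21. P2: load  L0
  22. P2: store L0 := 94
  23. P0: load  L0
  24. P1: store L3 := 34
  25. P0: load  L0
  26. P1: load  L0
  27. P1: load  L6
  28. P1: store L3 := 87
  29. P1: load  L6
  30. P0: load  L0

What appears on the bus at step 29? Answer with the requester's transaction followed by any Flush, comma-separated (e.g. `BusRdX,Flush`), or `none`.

step 1: P0: load  L3  ⟶  EII  (L3)  txn=BusRd  M[L3]=70
step 2: P1: load  L1  ⟶  IEI  (L1)  txn=BusRd  M[L1]=0
step 3: P2: store L0 := 55  ⟶  IIM  (L0)  txn=BusRdX  M[L0]=20
step 4: P0: store L0 := 83  ⟶  MII  (L0)  txn=BusRdX+Flush  M[L0]=55
step 5: P0: load  L6  ⟶  EII  (L6)  txn=BusRd  M[L6]=0
step 6: P1: load  L7  ⟶  IEI  (L7)  txn=BusRd  M[L7]=0
step 7: P0: load  L7  ⟶  SSI  (L7)  txn=BusRd  M[L7]=0
step 8: P2: load  L1  ⟶  ISS  (L1)  txn=BusRd  M[L1]=0
step 9: P2: store L1 := 46  ⟶  IIM  (L1)  txn=BusUpgr  M[L1]=0
step 10: P0: load  L7  ⟶  SSI  (L7)  txn=∅  M[L7]=0
step 11: P1: store L2 := 80  ⟶  IMI  (L2)  txn=BusRdX  M[L2]=60
step 12: P1: store L1 := 13  ⟶  IMI  (L1)  txn=BusRdX+Flush  M[L1]=46
step 13: P2: load  L1  ⟶  IOS  (L1)  txn=BusRd  M[L1]=46
step 14: P1: load  L5  ⟶  IEI  (L5)  txn=BusRd  M[L5]=70
step 15: P0: load  L0  ⟶  MII  (L0)  txn=∅  M[L0]=55
step 16: P2: store L6 := 69  ⟶  IIM  (L6)  txn=BusRdX  M[L6]=0
step 17: P1: load  L0  ⟶  OSI  (L0)  txn=BusRd  M[L0]=55
step 18: P1: load  L0  ⟶  OSI  (L0)  txn=∅  M[L0]=55
step 19: P2: store L1 := 66  ⟶  IIM  (L1)  txn=BusUpgr+Flush  M[L1]=13
step 20: P1: load  L0  ⟶  OSI  (L0)  txn=∅  M[L0]=55
step 21: P2: load  L0  ⟶  OSS  (L0)  txn=BusRd  M[L0]=55
step 22: P2: store L0 := 94  ⟶  IIM  (L0)  txn=BusUpgr+Flush  M[L0]=83
step 23: P0: load  L0  ⟶  SIO  (L0)  txn=BusRd  M[L0]=83
step 24: P1: store L3 := 34  ⟶  IMI  (L3)  txn=BusRdX  M[L3]=70
step 25: P0: load  L0  ⟶  SIO  (L0)  txn=∅  M[L0]=83
step 26: P1: load  L0  ⟶  SSO  (L0)  txn=BusRd  M[L0]=83
step 27: P1: load  L6  ⟶  ISO  (L6)  txn=BusRd  M[L6]=0
step 28: P1: store L3 := 87  ⟶  IMI  (L3)  txn=∅  M[L3]=70
step 29: P1: load  L6  ⟶  ISO  (L6)  txn=∅  M[L6]=0
step 30: P0: load  L0  ⟶  SSO  (L0)  txn=∅  M[L0]=83

bus = none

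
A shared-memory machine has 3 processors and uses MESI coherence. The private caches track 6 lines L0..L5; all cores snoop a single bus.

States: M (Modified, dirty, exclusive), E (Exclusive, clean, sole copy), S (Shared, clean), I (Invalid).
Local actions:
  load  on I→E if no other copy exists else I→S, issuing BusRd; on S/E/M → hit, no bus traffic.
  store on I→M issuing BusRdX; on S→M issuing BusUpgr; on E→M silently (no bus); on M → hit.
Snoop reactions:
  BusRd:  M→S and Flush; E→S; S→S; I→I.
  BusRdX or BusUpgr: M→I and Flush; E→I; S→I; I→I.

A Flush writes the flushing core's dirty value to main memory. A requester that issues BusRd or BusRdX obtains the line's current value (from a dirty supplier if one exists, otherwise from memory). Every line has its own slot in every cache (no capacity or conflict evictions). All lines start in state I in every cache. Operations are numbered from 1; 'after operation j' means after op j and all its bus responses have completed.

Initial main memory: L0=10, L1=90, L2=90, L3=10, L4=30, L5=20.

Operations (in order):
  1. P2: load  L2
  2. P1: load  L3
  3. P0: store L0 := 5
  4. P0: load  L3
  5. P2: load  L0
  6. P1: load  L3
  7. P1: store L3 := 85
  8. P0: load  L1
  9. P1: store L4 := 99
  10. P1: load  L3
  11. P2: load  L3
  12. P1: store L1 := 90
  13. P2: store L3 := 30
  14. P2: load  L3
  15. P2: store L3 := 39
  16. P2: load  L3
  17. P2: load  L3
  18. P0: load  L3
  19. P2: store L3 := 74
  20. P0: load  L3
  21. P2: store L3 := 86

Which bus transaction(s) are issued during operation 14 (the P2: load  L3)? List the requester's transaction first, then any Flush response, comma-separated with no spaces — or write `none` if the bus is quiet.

1. P2: load  L2  bus=[BusRd]  L2: P0=I P1=I P2=E  mem[L2]=90
2. P1: load  L3  bus=[BusRd]  L3: P0=I P1=E P2=I  mem[L3]=10
3. P0: store L0 := 5  bus=[BusRdX]  L0: P0=M P1=I P2=I  mem[L0]=10
4. P0: load  L3  bus=[BusRd]  L3: P0=S P1=S P2=I  mem[L3]=10
5. P2: load  L0  bus=[BusRd,Flush]  L0: P0=S P1=I P2=S  mem[L0]=5
6. P1: load  L3  bus=[-]  L3: P0=S P1=S P2=I  mem[L3]=10
7. P1: store L3 := 85  bus=[BusUpgr]  L3: P0=I P1=M P2=I  mem[L3]=10
8. P0: load  L1  bus=[BusRd]  L1: P0=E P1=I P2=I  mem[L1]=90
9. P1: store L4 := 99  bus=[BusRdX]  L4: P0=I P1=M P2=I  mem[L4]=30
10. P1: load  L3  bus=[-]  L3: P0=I P1=M P2=I  mem[L3]=10
11. P2: load  L3  bus=[BusRd,Flush]  L3: P0=I P1=S P2=S  mem[L3]=85
12. P1: store L1 := 90  bus=[BusRdX]  L1: P0=I P1=M P2=I  mem[L1]=90
13. P2: store L3 := 30  bus=[BusUpgr]  L3: P0=I P1=I P2=M  mem[L3]=85
14. P2: load  L3  bus=[-]  L3: P0=I P1=I P2=M  mem[L3]=85
15. P2: store L3 := 39  bus=[-]  L3: P0=I P1=I P2=M  mem[L3]=85
16. P2: load  L3  bus=[-]  L3: P0=I P1=I P2=M  mem[L3]=85
17. P2: load  L3  bus=[-]  L3: P0=I P1=I P2=M  mem[L3]=85
18. P0: load  L3  bus=[BusRd,Flush]  L3: P0=S P1=I P2=S  mem[L3]=39
19. P2: store L3 := 74  bus=[BusUpgr]  L3: P0=I P1=I P2=M  mem[L3]=39
20. P0: load  L3  bus=[BusRd,Flush]  L3: P0=S P1=I P2=S  mem[L3]=74
21. P2: store L3 := 86  bus=[BusUpgr]  L3: P0=I P1=I P2=M  mem[L3]=74

bus = none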